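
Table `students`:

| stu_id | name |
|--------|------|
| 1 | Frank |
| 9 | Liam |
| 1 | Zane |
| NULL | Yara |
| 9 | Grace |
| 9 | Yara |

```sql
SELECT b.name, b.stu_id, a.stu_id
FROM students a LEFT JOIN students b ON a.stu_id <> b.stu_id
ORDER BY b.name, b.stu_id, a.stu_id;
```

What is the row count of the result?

13

LEFT JOIN keeps every row from `students a`; unmatched rows get NULL for `students b`'s columns.
Matching on a.stu_id <> b.stu_id. A NULL in a compared column never satisfies the condition.
Matched pairs: 12; unmatched a rows kept: 1.
Total: 12 matched + 1 padded = 13 rows.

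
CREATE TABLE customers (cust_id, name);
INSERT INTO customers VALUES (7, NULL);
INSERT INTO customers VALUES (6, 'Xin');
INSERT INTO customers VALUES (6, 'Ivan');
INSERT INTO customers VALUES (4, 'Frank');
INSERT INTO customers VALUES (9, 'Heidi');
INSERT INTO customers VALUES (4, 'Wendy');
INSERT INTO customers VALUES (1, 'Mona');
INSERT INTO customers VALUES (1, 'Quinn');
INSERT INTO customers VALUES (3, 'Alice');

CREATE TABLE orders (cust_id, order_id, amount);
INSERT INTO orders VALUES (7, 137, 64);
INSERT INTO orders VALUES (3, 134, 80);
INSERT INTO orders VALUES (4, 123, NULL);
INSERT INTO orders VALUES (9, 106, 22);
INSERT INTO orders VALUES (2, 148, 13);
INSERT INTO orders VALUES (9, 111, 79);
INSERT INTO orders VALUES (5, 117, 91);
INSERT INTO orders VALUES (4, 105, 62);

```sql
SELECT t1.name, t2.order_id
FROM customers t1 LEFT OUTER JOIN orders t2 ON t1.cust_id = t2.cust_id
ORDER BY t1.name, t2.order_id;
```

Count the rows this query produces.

LEFT JOIN keeps every row from `customers`; unmatched rows get NULL for `orders`'s columns.
Matching on t1.cust_id = t2.cust_id.
- t1 row (cust_id=7): matches 1 t2 row(s) → 1 output row(s).
- t1 row (cust_id=6): no match → kept, t2 columns NULL.
- t1 row (cust_id=6): no match → kept, t2 columns NULL.
- t1 row (cust_id=4): matches 2 t2 row(s) → 2 output row(s).
- t1 row (cust_id=9): matches 2 t2 row(s) → 2 output row(s).
- t1 row (cust_id=4): matches 2 t2 row(s) → 2 output row(s).
- t1 row (cust_id=1): no match → kept, t2 columns NULL.
- t1 row (cust_id=1): no match → kept, t2 columns NULL.
- t1 row (cust_id=3): matches 1 t2 row(s) → 1 output row(s).
Total: 8 matched + 4 padded = 12 rows.

12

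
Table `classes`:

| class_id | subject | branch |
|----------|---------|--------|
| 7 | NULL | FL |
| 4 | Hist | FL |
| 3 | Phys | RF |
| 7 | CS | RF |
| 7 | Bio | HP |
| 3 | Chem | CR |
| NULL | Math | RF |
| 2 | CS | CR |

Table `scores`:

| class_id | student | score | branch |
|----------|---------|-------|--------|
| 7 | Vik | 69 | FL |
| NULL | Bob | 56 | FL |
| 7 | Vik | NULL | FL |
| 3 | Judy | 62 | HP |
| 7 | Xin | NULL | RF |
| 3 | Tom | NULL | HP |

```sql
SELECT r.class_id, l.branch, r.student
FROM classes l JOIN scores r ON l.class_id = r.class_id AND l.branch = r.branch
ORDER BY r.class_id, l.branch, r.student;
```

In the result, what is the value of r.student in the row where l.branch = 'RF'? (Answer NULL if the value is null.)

Xin

INNER JOIN keeps only pairs where the ON condition holds.
Matching on l.class_id = r.class_id AND l.branch = r.branch. A NULL in a compared column never satisfies the condition.
- l row (class_id=7, branch=FL): matches 2 r row(s) → 2 output row(s).
- l row (class_id=4, branch=FL): no match → dropped.
- l row (class_id=3, branch=RF): no match → dropped.
- l row (class_id=7, branch=RF): matches 1 r row(s) → 1 output row(s).
- l row (class_id=7, branch=HP): no match → dropped.
- l row (class_id=3, branch=CR): no match → dropped.
- l row (class_id=NULL, branch=RF): no match → dropped.
- l row (class_id=2, branch=CR): no match → dropped.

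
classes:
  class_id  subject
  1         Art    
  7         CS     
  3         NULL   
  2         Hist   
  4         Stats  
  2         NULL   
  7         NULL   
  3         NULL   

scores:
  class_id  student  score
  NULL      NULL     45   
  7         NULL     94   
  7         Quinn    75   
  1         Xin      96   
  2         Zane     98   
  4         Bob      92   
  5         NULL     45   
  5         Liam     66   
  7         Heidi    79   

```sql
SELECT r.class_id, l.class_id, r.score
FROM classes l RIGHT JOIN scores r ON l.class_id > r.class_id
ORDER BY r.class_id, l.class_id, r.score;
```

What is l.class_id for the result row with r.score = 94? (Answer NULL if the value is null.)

RIGHT JOIN keeps every row from `scores`; unmatched rows get NULL for `classes`'s columns.
Matching on l.class_id > r.class_id. A NULL in a compared column never satisfies the condition.
Matched pairs: 18; unmatched r rows kept: 4.

NULL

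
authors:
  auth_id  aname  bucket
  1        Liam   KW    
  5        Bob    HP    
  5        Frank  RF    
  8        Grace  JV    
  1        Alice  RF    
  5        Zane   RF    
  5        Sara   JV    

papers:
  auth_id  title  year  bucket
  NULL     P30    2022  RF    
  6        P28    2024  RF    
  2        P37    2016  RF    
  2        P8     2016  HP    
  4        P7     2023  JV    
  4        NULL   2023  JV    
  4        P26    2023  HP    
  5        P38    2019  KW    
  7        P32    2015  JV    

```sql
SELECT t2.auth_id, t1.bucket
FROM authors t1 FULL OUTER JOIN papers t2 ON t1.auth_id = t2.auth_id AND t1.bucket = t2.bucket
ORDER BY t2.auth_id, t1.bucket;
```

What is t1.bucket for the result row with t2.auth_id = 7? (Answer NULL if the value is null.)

NULL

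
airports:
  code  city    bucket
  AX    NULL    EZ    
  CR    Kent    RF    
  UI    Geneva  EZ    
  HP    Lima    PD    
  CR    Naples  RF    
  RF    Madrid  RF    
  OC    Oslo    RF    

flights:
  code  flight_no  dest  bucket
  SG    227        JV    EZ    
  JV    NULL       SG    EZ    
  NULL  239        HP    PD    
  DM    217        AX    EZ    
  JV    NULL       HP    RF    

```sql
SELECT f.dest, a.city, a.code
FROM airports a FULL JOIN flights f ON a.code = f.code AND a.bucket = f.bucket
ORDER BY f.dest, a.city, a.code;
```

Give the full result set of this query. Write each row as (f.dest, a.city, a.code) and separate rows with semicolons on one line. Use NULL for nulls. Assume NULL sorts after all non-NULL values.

FULL OUTER JOIN keeps every row from both sides; unmatched rows get NULL for the other side's columns.
Matching on a.code = f.code AND a.bucket = f.bucket. A NULL in a compared column never satisfies the condition.
- a[0] code=AX, bucket=EZ → no match; kept with NULLs on the f side.
- a[1] code=CR, bucket=RF → no match; kept with NULLs on the f side.
- a[2] code=UI, bucket=EZ → no match; kept with NULLs on the f side.
- a[3] code=HP, bucket=PD → no match; kept with NULLs on the f side.
- a[4] code=CR, bucket=RF → no match; kept with NULLs on the f side.
- a[5] code=RF, bucket=RF → no match; kept with NULLs on the f side.
- a[6] code=OC, bucket=RF → no match; kept with NULLs on the f side.
- 5 row(s) from f found no a partner → padded with NULL.

(AX, NULL, NULL); (HP, NULL, NULL); (HP, NULL, NULL); (JV, NULL, NULL); (SG, NULL, NULL); (NULL, Geneva, UI); (NULL, Kent, CR); (NULL, Lima, HP); (NULL, Madrid, RF); (NULL, Naples, CR); (NULL, Oslo, OC); (NULL, NULL, AX)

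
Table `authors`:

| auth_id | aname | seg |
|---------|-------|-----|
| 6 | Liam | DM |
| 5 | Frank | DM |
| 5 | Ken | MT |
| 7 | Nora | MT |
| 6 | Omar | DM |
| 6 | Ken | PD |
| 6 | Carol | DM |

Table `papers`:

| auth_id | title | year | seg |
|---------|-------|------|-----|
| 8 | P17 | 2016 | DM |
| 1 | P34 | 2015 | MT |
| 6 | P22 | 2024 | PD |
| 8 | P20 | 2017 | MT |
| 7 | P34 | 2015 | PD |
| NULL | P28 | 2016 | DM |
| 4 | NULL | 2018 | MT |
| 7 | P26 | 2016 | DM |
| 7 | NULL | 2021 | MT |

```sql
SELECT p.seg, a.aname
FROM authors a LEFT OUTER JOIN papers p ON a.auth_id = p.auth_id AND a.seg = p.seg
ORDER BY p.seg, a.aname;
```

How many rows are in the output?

7

LEFT JOIN keeps every row from `authors`; unmatched rows get NULL for `papers`'s columns.
Matching on a.auth_id = p.auth_id AND a.seg = p.seg. A NULL in a compared column never satisfies the condition.
- a (auth_id=6, seg=DM) has no partner → padded with NULL.
- a (auth_id=5, seg=DM) has no partner → padded with NULL.
- a (auth_id=5, seg=MT) has no partner → padded with NULL.
- a (auth_id=7, seg=MT) pairs with 1 row(s) of p.
- a (auth_id=6, seg=DM) has no partner → padded with NULL.
- a (auth_id=6, seg=PD) pairs with 1 row(s) of p.
- a (auth_id=6, seg=DM) has no partner → padded with NULL.
Total: 2 matched + 5 padded = 7 rows.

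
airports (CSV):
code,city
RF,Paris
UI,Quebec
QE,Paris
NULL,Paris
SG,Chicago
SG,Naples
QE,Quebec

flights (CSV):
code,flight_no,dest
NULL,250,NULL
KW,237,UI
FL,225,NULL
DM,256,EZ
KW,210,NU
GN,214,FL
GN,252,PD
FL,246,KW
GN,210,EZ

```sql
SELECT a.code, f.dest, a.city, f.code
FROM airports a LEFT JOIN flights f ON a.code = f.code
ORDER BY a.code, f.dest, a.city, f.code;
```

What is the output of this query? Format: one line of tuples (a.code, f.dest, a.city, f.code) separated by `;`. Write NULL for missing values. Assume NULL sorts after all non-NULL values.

(QE, NULL, Paris, NULL); (QE, NULL, Quebec, NULL); (RF, NULL, Paris, NULL); (SG, NULL, Chicago, NULL); (SG, NULL, Naples, NULL); (UI, NULL, Quebec, NULL); (NULL, NULL, Paris, NULL)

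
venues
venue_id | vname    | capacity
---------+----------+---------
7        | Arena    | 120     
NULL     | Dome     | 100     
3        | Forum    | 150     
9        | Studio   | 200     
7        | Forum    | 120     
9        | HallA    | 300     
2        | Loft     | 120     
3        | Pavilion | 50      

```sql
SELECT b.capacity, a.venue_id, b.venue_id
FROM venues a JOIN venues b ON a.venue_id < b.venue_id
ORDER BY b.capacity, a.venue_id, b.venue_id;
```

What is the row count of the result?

INNER JOIN keeps only pairs where the ON condition holds.
Matching on a.venue_id < b.venue_id. A NULL in a compared column never satisfies the condition.
Matched pairs: 18.
Total: 18 rows.

18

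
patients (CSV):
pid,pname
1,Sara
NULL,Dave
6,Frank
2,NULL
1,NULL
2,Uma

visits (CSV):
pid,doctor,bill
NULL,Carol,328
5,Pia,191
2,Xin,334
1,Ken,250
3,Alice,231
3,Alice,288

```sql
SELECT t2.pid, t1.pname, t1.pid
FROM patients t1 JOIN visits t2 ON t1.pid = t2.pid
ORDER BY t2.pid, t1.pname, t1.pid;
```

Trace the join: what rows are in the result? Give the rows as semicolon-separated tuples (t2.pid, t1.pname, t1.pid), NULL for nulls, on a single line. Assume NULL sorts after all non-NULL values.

INNER JOIN keeps only pairs where the ON condition holds.
Matching on t1.pid = t2.pid. A NULL in a compared column never satisfies the condition.
- t1[0] pid=1 → 1 match(es) in t2 → 1 row(s).
- t1[1] pid=NULL → no match; dropped.
- t1[2] pid=6 → no match; dropped.
- t1[3] pid=2 → 1 match(es) in t2 → 1 row(s).
- t1[4] pid=1 → 1 match(es) in t2 → 1 row(s).
- t1[5] pid=2 → 1 match(es) in t2 → 1 row(s).
After projecting and ordering:
t2.pid | t1.pname | t1.pid
1 | Sara | 1
1 | NULL | 1
2 | Uma | 2
2 | NULL | 2

(1, Sara, 1); (1, NULL, 1); (2, Uma, 2); (2, NULL, 2)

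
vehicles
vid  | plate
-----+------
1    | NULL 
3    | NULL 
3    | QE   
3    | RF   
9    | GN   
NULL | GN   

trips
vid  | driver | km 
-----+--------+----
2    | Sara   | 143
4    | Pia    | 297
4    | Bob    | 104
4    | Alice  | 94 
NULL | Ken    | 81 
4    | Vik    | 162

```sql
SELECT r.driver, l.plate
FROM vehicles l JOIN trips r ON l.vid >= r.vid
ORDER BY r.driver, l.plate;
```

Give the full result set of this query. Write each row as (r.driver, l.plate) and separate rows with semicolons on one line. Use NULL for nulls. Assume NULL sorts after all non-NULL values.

(Alice, GN); (Bob, GN); (Pia, GN); (Sara, GN); (Sara, QE); (Sara, RF); (Sara, NULL); (Vik, GN)

INNER JOIN keeps only pairs where the ON condition holds.
Matching on l.vid >= r.vid. A NULL in a compared column never satisfies the condition.
- l (vid=1) has no partner → excluded.
- l (vid=3) pairs with 1 row(s) of r.
- l (vid=3) pairs with 1 row(s) of r.
- l (vid=3) pairs with 1 row(s) of r.
- l (vid=9) pairs with 5 row(s) of r.
- l (vid=NULL) has no partner → excluded.
After projecting and ordering:
r.driver | l.plate
Alice | GN
Bob | GN
Pia | GN
Sara | GN
Sara | QE
Sara | RF
Sara | NULL
Vik | GN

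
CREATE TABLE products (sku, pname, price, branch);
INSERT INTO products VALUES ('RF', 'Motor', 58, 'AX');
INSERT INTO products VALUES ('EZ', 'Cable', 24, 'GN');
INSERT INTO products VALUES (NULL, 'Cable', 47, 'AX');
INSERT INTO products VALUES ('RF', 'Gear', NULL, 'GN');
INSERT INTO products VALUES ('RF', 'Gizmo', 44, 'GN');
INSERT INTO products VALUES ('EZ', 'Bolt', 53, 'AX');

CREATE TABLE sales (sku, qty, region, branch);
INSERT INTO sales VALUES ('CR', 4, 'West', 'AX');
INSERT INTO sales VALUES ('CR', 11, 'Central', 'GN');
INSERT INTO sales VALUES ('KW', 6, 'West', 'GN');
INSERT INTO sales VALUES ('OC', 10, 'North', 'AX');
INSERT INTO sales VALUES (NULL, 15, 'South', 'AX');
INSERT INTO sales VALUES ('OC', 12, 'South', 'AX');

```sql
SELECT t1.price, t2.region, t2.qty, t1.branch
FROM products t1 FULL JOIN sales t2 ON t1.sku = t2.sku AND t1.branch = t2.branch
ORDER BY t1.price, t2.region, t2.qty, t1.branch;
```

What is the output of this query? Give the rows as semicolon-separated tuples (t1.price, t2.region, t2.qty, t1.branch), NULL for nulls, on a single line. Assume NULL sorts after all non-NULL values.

FULL OUTER JOIN keeps every row from both sides; unmatched rows get NULL for the other side's columns.
Matching on t1.sku = t2.sku AND t1.branch = t2.branch. A NULL in a compared column never satisfies the condition.
Matched pairs: 0; unmatched t1 rows kept: 6; unmatched t2 rows kept: 6.

(24, NULL, NULL, GN); (44, NULL, NULL, GN); (47, NULL, NULL, AX); (53, NULL, NULL, AX); (58, NULL, NULL, AX); (NULL, Central, 11, NULL); (NULL, North, 10, NULL); (NULL, South, 12, NULL); (NULL, South, 15, NULL); (NULL, West, 4, NULL); (NULL, West, 6, NULL); (NULL, NULL, NULL, GN)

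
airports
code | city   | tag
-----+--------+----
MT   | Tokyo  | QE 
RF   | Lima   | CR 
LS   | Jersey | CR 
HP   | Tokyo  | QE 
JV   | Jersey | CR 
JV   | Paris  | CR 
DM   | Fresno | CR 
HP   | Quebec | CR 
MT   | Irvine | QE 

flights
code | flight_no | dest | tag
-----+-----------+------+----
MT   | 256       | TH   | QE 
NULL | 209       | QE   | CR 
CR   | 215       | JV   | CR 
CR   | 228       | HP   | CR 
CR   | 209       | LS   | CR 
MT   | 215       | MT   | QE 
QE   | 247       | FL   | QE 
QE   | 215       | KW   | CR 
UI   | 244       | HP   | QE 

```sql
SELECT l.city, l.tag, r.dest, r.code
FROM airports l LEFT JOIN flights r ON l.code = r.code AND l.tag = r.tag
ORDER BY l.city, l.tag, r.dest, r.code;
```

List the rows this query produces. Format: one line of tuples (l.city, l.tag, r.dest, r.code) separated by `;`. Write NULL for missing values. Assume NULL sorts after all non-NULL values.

(Fresno, CR, NULL, NULL); (Irvine, QE, MT, MT); (Irvine, QE, TH, MT); (Jersey, CR, NULL, NULL); (Jersey, CR, NULL, NULL); (Lima, CR, NULL, NULL); (Paris, CR, NULL, NULL); (Quebec, CR, NULL, NULL); (Tokyo, QE, MT, MT); (Tokyo, QE, TH, MT); (Tokyo, QE, NULL, NULL)

LEFT JOIN keeps every row from `airports`; unmatched rows get NULL for `flights`'s columns.
Matching on l.code = r.code AND l.tag = r.tag. A NULL in a compared column never satisfies the condition.
- code=MT, tag=QE: 2 matching r row(s), so 2 row(s) emitted.
- code=RF, tag=CR: no r row matches, row kept with r columns NULL.
- code=LS, tag=CR: no r row matches, row kept with r columns NULL.
- code=HP, tag=QE: no r row matches, row kept with r columns NULL.
- code=JV, tag=CR: no r row matches, row kept with r columns NULL.
- code=JV, tag=CR: no r row matches, row kept with r columns NULL.
- code=DM, tag=CR: no r row matches, row kept with r columns NULL.
- code=HP, tag=CR: no r row matches, row kept with r columns NULL.
- code=MT, tag=QE: 2 matching r row(s), so 2 row(s) emitted.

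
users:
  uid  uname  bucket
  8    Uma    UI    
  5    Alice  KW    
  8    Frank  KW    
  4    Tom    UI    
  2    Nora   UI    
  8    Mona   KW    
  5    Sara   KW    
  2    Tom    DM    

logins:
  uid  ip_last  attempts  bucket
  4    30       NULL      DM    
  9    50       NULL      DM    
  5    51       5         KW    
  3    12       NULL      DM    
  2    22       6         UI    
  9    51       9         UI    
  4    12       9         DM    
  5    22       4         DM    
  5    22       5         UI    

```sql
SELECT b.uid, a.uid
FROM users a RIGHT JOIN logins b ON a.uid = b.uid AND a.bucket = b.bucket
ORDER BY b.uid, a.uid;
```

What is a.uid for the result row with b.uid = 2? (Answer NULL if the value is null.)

2

RIGHT JOIN keeps every row from `logins`; unmatched rows get NULL for `users`'s columns.
Matching on a.uid = b.uid AND a.bucket = b.bucket.
Matched pairs: 3; unmatched b rows kept: 7.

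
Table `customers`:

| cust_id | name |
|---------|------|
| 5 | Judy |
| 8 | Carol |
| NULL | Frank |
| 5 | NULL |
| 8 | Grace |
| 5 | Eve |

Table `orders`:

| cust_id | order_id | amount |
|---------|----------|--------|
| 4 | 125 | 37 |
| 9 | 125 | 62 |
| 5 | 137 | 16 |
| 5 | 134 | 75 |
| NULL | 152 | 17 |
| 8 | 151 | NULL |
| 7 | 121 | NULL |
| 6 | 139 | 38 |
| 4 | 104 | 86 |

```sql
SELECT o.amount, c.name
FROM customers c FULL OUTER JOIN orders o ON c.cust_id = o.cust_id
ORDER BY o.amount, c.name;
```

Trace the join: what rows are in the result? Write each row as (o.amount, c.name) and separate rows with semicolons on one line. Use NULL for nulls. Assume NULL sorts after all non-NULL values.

FULL OUTER JOIN keeps every row from both sides; unmatched rows get NULL for the other side's columns.
Matching on c.cust_id = o.cust_id. A NULL in a compared column never satisfies the condition.
Matched pairs: 8; unmatched c rows kept: 1; unmatched o rows kept: 6.

(16, Eve); (16, Judy); (16, NULL); (17, NULL); (37, NULL); (38, NULL); (62, NULL); (75, Eve); (75, Judy); (75, NULL); (86, NULL); (NULL, Carol); (NULL, Frank); (NULL, Grace); (NULL, NULL)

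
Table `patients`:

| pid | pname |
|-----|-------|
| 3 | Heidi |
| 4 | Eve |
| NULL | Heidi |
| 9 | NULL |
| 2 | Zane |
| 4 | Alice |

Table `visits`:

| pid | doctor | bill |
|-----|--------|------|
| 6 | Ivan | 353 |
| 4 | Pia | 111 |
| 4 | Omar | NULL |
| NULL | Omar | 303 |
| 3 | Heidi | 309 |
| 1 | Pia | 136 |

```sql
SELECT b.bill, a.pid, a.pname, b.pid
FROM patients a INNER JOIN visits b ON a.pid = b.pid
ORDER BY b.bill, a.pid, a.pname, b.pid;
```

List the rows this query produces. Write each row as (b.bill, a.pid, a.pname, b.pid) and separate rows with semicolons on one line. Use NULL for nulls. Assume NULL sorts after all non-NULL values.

(111, 4, Alice, 4); (111, 4, Eve, 4); (309, 3, Heidi, 3); (NULL, 4, Alice, 4); (NULL, 4, Eve, 4)

INNER JOIN keeps only pairs where the ON condition holds.
Matching on a.pid = b.pid. A NULL in a compared column never satisfies the condition.
- a (pid=3) pairs with 1 row(s) of b.
- a (pid=4) pairs with 2 row(s) of b.
- a (pid=NULL) has no partner → excluded.
- a (pid=9) has no partner → excluded.
- a (pid=2) has no partner → excluded.
- a (pid=4) pairs with 2 row(s) of b.
After projecting and ordering:
b.bill | a.pid | a.pname | b.pid
111 | 4 | Alice | 4
111 | 4 | Eve | 4
309 | 3 | Heidi | 3
NULL | 4 | Alice | 4
NULL | 4 | Eve | 4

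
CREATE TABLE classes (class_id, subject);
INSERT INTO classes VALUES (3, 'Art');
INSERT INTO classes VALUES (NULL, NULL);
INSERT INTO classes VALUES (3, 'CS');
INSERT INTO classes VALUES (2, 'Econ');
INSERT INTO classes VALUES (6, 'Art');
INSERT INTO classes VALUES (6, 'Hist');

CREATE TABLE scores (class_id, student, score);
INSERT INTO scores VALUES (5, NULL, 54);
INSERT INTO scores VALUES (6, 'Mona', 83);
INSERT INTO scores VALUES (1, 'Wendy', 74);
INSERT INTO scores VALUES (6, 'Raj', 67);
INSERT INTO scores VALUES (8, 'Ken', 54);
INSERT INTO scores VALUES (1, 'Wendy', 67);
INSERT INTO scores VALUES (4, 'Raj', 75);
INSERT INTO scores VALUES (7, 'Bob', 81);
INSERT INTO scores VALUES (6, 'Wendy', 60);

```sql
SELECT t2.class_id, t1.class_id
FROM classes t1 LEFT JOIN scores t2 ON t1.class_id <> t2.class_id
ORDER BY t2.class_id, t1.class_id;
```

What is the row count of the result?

LEFT JOIN keeps every row from `classes`; unmatched rows get NULL for `scores`'s columns.
Matching on t1.class_id <> t2.class_id. A NULL in a compared column never satisfies the condition.
Matched pairs: 39; unmatched t1 rows kept: 1.
Total: 39 matched + 1 padded = 40 rows.

40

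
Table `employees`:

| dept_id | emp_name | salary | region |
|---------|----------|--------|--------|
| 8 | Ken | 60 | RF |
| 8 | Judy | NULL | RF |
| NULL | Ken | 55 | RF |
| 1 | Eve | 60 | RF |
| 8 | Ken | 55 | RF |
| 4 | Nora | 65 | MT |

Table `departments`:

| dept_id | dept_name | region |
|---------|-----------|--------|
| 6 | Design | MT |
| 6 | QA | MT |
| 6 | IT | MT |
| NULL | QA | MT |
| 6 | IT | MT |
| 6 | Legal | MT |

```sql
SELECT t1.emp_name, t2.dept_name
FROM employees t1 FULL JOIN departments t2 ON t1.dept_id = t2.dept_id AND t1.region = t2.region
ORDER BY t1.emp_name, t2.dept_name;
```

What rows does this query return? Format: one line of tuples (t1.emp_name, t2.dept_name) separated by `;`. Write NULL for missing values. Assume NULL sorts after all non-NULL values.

FULL OUTER JOIN keeps every row from both sides; unmatched rows get NULL for the other side's columns.
Matching on t1.dept_id = t2.dept_id AND t1.region = t2.region. A NULL in a compared column never satisfies the condition.
- t1[0] dept_id=8, region=RF → no match; kept with NULLs on the t2 side.
- t1[1] dept_id=8, region=RF → no match; kept with NULLs on the t2 side.
- t1[2] dept_id=NULL, region=RF → no match; kept with NULLs on the t2 side.
- t1[3] dept_id=1, region=RF → no match; kept with NULLs on the t2 side.
- t1[4] dept_id=8, region=RF → no match; kept with NULLs on the t2 side.
- t1[5] dept_id=4, region=MT → no match; kept with NULLs on the t2 side.
- 6 row(s) from t2 found no t1 partner → padded with NULL.

(Eve, NULL); (Judy, NULL); (Ken, NULL); (Ken, NULL); (Ken, NULL); (Nora, NULL); (NULL, Design); (NULL, IT); (NULL, IT); (NULL, Legal); (NULL, QA); (NULL, QA)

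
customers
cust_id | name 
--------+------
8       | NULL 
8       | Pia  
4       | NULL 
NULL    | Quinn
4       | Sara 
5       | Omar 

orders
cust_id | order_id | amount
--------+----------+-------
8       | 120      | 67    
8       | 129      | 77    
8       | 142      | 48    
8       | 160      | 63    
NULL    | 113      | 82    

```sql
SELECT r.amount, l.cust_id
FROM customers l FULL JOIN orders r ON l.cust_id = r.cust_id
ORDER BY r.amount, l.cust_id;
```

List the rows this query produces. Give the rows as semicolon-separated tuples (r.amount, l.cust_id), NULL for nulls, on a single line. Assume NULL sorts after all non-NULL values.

FULL OUTER JOIN keeps every row from both sides; unmatched rows get NULL for the other side's columns.
Matching on l.cust_id = r.cust_id. A NULL in a compared column never satisfies the condition.
Matched pairs: 8; unmatched l rows kept: 4; unmatched r rows kept: 1.

(48, 8); (48, 8); (63, 8); (63, 8); (67, 8); (67, 8); (77, 8); (77, 8); (82, NULL); (NULL, 4); (NULL, 4); (NULL, 5); (NULL, NULL)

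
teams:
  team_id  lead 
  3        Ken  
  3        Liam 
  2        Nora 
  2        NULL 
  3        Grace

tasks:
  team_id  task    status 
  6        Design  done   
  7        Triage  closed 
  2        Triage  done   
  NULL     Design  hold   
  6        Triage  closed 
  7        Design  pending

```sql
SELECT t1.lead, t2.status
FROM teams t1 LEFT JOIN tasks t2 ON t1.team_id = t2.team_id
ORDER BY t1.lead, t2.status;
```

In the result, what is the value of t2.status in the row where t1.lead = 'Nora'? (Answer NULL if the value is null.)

LEFT JOIN keeps every row from `teams`; unmatched rows get NULL for `tasks`'s columns.
Matching on t1.team_id = t2.team_id. A NULL in a compared column never satisfies the condition.
- t1 (team_id=3) has no partner → padded with NULL.
- t1 (team_id=3) has no partner → padded with NULL.
- t1 (team_id=2) pairs with 1 row(s) of t2.
- t1 (team_id=2) pairs with 1 row(s) of t2.
- t1 (team_id=3) has no partner → padded with NULL.

done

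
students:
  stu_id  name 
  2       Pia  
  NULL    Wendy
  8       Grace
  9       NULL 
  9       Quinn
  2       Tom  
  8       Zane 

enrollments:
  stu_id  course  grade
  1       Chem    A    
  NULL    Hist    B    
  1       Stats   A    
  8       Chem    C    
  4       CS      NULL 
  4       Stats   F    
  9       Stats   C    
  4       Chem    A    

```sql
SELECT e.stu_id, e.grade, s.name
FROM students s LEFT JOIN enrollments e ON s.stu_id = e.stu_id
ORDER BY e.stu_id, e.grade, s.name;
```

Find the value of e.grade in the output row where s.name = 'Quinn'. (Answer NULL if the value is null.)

LEFT JOIN keeps every row from `students`; unmatched rows get NULL for `enrollments`'s columns.
Matching on s.stu_id = e.stu_id. A NULL in a compared column never satisfies the condition.
- s row (stu_id=2): no match → kept, e columns NULL.
- s row (stu_id=NULL): no match → kept, e columns NULL.
- s row (stu_id=8): matches 1 e row(s) → 1 output row(s).
- s row (stu_id=9): matches 1 e row(s) → 1 output row(s).
- s row (stu_id=9): matches 1 e row(s) → 1 output row(s).
- s row (stu_id=2): no match → kept, e columns NULL.
- s row (stu_id=8): matches 1 e row(s) → 1 output row(s).

C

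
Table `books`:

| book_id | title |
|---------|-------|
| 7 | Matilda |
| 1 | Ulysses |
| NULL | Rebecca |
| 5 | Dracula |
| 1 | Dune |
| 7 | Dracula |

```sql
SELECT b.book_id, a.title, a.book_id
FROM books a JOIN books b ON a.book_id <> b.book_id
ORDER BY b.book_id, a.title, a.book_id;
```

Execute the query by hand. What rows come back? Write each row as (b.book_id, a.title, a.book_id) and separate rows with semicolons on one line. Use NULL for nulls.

INNER JOIN keeps only pairs where the ON condition holds.
Matching on a.book_id <> b.book_id. A NULL in a compared column never satisfies the condition.
- a[0] book_id=7 → 3 match(es) in b → 3 row(s).
- a[1] book_id=1 → 3 match(es) in b → 3 row(s).
- a[2] book_id=NULL → no match; dropped.
- a[3] book_id=5 → 4 match(es) in b → 4 row(s).
- a[4] book_id=1 → 3 match(es) in b → 3 row(s).
- a[5] book_id=7 → 3 match(es) in b → 3 row(s).

(1, Dracula, 5); (1, Dracula, 5); (1, Dracula, 7); (1, Dracula, 7); (1, Matilda, 7); (1, Matilda, 7); (5, Dracula, 7); (5, Dune, 1); (5, Matilda, 7); (5, Ulysses, 1); (7, Dracula, 5); (7, Dracula, 5); (7, Dune, 1); (7, Dune, 1); (7, Ulysses, 1); (7, Ulysses, 1)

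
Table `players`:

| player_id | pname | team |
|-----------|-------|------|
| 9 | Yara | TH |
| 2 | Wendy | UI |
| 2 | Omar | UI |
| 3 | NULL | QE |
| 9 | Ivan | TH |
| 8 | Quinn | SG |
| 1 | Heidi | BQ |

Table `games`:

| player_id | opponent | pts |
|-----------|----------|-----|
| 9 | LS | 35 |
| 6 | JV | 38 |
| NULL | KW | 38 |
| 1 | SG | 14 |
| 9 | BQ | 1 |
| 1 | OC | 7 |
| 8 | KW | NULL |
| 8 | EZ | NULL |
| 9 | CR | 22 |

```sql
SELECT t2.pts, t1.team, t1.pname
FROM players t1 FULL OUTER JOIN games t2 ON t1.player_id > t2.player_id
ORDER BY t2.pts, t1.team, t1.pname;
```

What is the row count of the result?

FULL OUTER JOIN keeps every row from both sides; unmatched rows get NULL for the other side's columns.
Matching on t1.player_id > t2.player_id. A NULL in a compared column never satisfies the condition.
Matched pairs: 19; unmatched t1 rows kept: 1; unmatched t2 rows kept: 4.
Total: 19 matched + 5 padded = 24 rows.

24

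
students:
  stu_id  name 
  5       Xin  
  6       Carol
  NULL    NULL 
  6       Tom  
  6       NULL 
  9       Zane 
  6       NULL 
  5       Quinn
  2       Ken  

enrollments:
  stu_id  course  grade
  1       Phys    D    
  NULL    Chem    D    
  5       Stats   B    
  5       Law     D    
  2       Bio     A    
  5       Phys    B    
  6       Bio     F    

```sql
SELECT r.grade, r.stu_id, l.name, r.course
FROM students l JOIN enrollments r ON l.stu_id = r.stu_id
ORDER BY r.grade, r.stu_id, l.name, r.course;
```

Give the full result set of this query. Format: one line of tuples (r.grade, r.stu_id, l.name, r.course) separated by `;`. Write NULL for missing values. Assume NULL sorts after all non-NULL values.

(A, 2, Ken, Bio); (B, 5, Quinn, Phys); (B, 5, Quinn, Stats); (B, 5, Xin, Phys); (B, 5, Xin, Stats); (D, 5, Quinn, Law); (D, 5, Xin, Law); (F, 6, Carol, Bio); (F, 6, Tom, Bio); (F, 6, NULL, Bio); (F, 6, NULL, Bio)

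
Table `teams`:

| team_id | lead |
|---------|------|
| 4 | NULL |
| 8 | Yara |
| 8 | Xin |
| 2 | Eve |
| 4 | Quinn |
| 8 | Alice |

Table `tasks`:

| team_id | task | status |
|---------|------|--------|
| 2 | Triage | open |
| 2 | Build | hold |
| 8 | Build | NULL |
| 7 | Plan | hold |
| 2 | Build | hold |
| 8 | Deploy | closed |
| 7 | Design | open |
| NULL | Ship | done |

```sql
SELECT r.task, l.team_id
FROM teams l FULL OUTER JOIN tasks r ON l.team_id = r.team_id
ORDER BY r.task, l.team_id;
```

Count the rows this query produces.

FULL OUTER JOIN keeps every row from both sides; unmatched rows get NULL for the other side's columns.
Matching on l.team_id = r.team_id. A NULL in a compared column never satisfies the condition.
- l[0] team_id=4 → no match; kept with NULLs on the r side.
- l[1] team_id=8 → 2 match(es) in r → 2 row(s).
- l[2] team_id=8 → 2 match(es) in r → 2 row(s).
- l[3] team_id=2 → 3 match(es) in r → 3 row(s).
- l[4] team_id=4 → no match; kept with NULLs on the r side.
- l[5] team_id=8 → 2 match(es) in r → 2 row(s).
- 3 row(s) from r found no l partner → padded with NULL.
Total: 9 matched + 5 padded = 14 rows.

14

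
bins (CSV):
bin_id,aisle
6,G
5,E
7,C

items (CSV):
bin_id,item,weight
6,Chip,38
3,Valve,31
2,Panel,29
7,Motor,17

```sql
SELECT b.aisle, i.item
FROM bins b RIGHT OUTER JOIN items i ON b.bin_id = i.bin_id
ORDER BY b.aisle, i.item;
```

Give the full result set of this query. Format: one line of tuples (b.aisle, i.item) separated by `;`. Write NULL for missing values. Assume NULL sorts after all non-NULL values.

(C, Motor); (G, Chip); (NULL, Panel); (NULL, Valve)

RIGHT JOIN keeps every row from `items`; unmatched rows get NULL for `bins`'s columns.
Matching on b.bin_id = i.bin_id.
Matched pairs: 2; unmatched i rows kept: 2.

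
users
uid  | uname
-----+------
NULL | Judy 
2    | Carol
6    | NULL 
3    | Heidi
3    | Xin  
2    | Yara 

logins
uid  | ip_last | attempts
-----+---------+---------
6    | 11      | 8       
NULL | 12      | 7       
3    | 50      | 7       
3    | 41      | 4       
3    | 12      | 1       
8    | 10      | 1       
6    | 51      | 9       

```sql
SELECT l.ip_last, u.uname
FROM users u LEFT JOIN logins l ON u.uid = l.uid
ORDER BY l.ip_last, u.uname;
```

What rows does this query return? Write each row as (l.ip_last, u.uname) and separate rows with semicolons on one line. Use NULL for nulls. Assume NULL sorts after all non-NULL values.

(11, NULL); (12, Heidi); (12, Xin); (41, Heidi); (41, Xin); (50, Heidi); (50, Xin); (51, NULL); (NULL, Carol); (NULL, Judy); (NULL, Yara)

LEFT JOIN keeps every row from `users`; unmatched rows get NULL for `logins`'s columns.
Matching on u.uid = l.uid. A NULL in a compared column never satisfies the condition.
- u row (uid=NULL): no match → kept, l columns NULL.
- u row (uid=2): no match → kept, l columns NULL.
- u row (uid=6): matches 2 l row(s) → 2 output row(s).
- u row (uid=3): matches 3 l row(s) → 3 output row(s).
- u row (uid=3): matches 3 l row(s) → 3 output row(s).
- u row (uid=2): no match → kept, l columns NULL.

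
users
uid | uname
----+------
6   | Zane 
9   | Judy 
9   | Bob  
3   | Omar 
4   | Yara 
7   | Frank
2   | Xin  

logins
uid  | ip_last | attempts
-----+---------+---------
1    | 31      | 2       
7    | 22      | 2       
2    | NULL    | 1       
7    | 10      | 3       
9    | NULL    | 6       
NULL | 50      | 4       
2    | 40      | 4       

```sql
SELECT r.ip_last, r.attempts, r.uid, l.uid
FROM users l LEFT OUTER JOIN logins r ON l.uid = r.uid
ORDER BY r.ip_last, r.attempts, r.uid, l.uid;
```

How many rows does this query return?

LEFT JOIN keeps every row from `users`; unmatched rows get NULL for `logins`'s columns.
Matching on l.uid = r.uid. A NULL in a compared column never satisfies the condition.
- l[0] uid=6 → no match; kept with NULLs on the r side.
- l[1] uid=9 → 1 match(es) in r → 1 row(s).
- l[2] uid=9 → 1 match(es) in r → 1 row(s).
- l[3] uid=3 → no match; kept with NULLs on the r side.
- l[4] uid=4 → no match; kept with NULLs on the r side.
- l[5] uid=7 → 2 match(es) in r → 2 row(s).
- l[6] uid=2 → 2 match(es) in r → 2 row(s).
Total: 6 matched + 3 padded = 9 rows.

9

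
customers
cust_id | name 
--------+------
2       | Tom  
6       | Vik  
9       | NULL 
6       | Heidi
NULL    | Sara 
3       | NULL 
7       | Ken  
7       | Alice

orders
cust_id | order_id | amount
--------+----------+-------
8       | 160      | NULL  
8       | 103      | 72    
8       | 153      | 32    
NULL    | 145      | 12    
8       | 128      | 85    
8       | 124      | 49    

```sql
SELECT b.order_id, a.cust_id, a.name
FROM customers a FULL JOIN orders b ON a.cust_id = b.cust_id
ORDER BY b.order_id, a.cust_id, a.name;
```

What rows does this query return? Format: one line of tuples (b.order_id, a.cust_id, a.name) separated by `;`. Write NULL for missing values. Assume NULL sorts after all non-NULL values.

(103, NULL, NULL); (124, NULL, NULL); (128, NULL, NULL); (145, NULL, NULL); (153, NULL, NULL); (160, NULL, NULL); (NULL, 2, Tom); (NULL, 3, NULL); (NULL, 6, Heidi); (NULL, 6, Vik); (NULL, 7, Alice); (NULL, 7, Ken); (NULL, 9, NULL); (NULL, NULL, Sara)

FULL OUTER JOIN keeps every row from both sides; unmatched rows get NULL for the other side's columns.
Matching on a.cust_id = b.cust_id. A NULL in a compared column never satisfies the condition.
Matched pairs: 0; unmatched a rows kept: 8; unmatched b rows kept: 6.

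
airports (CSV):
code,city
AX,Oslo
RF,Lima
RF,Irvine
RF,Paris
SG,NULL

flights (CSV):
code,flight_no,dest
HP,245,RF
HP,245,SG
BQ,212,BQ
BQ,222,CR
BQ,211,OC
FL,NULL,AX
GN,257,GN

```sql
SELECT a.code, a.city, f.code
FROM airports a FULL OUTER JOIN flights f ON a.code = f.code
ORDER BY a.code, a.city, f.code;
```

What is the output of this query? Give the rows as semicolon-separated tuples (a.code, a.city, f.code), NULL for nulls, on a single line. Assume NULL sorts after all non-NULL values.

(AX, Oslo, NULL); (RF, Irvine, NULL); (RF, Lima, NULL); (RF, Paris, NULL); (SG, NULL, NULL); (NULL, NULL, BQ); (NULL, NULL, BQ); (NULL, NULL, BQ); (NULL, NULL, FL); (NULL, NULL, GN); (NULL, NULL, HP); (NULL, NULL, HP)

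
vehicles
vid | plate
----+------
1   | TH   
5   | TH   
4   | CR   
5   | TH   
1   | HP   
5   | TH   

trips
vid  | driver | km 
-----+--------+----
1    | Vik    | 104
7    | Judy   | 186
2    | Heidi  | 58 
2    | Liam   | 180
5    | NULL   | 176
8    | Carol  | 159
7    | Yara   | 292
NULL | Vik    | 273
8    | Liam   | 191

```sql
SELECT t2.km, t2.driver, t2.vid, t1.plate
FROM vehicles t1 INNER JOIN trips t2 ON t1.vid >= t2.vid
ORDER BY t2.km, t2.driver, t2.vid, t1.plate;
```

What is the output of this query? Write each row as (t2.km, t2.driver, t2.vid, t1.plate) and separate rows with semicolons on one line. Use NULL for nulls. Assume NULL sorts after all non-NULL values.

(58, Heidi, 2, CR); (58, Heidi, 2, TH); (58, Heidi, 2, TH); (58, Heidi, 2, TH); (104, Vik, 1, CR); (104, Vik, 1, HP); (104, Vik, 1, TH); (104, Vik, 1, TH); (104, Vik, 1, TH); (104, Vik, 1, TH); (176, NULL, 5, TH); (176, NULL, 5, TH); (176, NULL, 5, TH); (180, Liam, 2, CR); (180, Liam, 2, TH); (180, Liam, 2, TH); (180, Liam, 2, TH)

INNER JOIN keeps only pairs where the ON condition holds.
Matching on t1.vid >= t2.vid. A NULL in a compared column never satisfies the condition.
- vid=1: 1 matching t2 row(s), so 1 row(s) emitted.
- vid=5: 4 matching t2 row(s), so 4 row(s) emitted.
- vid=4: 3 matching t2 row(s), so 3 row(s) emitted.
- vid=5: 4 matching t2 row(s), so 4 row(s) emitted.
- vid=1: 1 matching t2 row(s), so 1 row(s) emitted.
- vid=5: 4 matching t2 row(s), so 4 row(s) emitted.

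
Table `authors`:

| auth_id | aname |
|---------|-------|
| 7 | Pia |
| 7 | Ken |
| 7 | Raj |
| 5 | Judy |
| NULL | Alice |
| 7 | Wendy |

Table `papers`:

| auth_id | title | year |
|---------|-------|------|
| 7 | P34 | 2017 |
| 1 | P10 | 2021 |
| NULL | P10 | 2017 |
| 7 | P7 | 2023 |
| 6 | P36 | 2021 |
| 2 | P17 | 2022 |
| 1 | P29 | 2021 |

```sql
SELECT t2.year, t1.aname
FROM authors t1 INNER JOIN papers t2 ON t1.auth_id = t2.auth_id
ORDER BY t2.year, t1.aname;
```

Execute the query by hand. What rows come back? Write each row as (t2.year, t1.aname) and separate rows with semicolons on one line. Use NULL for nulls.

INNER JOIN keeps only pairs where the ON condition holds.
Matching on t1.auth_id = t2.auth_id. A NULL in a compared column never satisfies the condition.
- t1[0] auth_id=7 → 2 match(es) in t2 → 2 row(s).
- t1[1] auth_id=7 → 2 match(es) in t2 → 2 row(s).
- t1[2] auth_id=7 → 2 match(es) in t2 → 2 row(s).
- t1[3] auth_id=5 → no match; dropped.
- t1[4] auth_id=NULL → no match; dropped.
- t1[5] auth_id=7 → 2 match(es) in t2 → 2 row(s).
After projecting and ordering:
t2.year | t1.aname
2017 | Ken
2017 | Pia
2017 | Raj
2017 | Wendy
2023 | Ken
2023 | Pia
2023 | Raj
2023 | Wendy

(2017, Ken); (2017, Pia); (2017, Raj); (2017, Wendy); (2023, Ken); (2023, Pia); (2023, Raj); (2023, Wendy)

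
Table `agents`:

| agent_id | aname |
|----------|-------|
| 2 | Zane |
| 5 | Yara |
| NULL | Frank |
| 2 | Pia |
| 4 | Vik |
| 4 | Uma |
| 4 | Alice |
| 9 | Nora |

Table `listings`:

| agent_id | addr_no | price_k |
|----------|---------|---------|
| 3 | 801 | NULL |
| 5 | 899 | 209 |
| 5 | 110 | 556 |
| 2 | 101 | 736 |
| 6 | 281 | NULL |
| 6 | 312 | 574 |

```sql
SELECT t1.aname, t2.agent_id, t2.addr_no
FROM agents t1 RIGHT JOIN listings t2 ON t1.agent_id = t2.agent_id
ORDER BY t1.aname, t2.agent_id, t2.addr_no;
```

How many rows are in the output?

7

RIGHT JOIN keeps every row from `listings`; unmatched rows get NULL for `agents`'s columns.
Matching on t1.agent_id = t2.agent_id. A NULL in a compared column never satisfies the condition.
Matched pairs: 4; unmatched t2 rows kept: 3.
Total: 4 matched + 3 padded = 7 rows.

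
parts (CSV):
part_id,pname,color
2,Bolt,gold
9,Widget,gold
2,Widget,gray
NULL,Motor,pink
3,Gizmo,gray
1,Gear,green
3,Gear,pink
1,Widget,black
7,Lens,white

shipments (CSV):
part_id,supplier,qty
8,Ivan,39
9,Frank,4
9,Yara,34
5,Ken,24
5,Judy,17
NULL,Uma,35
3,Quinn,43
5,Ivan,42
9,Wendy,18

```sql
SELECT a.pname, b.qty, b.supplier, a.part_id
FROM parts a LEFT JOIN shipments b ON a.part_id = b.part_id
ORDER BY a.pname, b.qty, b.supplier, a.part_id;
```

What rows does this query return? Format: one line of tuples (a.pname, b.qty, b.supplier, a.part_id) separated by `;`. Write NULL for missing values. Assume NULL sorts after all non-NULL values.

(Bolt, NULL, NULL, 2); (Gear, 43, Quinn, 3); (Gear, NULL, NULL, 1); (Gizmo, 43, Quinn, 3); (Lens, NULL, NULL, 7); (Motor, NULL, NULL, NULL); (Widget, 4, Frank, 9); (Widget, 18, Wendy, 9); (Widget, 34, Yara, 9); (Widget, NULL, NULL, 1); (Widget, NULL, NULL, 2)

LEFT JOIN keeps every row from `parts`; unmatched rows get NULL for `shipments`'s columns.
Matching on a.part_id = b.part_id. A NULL in a compared column never satisfies the condition.
- a row (part_id=2): no match → kept, b columns NULL.
- a row (part_id=9): matches 3 b row(s) → 3 output row(s).
- a row (part_id=2): no match → kept, b columns NULL.
- a row (part_id=NULL): no match → kept, b columns NULL.
- a row (part_id=3): matches 1 b row(s) → 1 output row(s).
- a row (part_id=1): no match → kept, b columns NULL.
- a row (part_id=3): matches 1 b row(s) → 1 output row(s).
- a row (part_id=1): no match → kept, b columns NULL.
- a row (part_id=7): no match → kept, b columns NULL.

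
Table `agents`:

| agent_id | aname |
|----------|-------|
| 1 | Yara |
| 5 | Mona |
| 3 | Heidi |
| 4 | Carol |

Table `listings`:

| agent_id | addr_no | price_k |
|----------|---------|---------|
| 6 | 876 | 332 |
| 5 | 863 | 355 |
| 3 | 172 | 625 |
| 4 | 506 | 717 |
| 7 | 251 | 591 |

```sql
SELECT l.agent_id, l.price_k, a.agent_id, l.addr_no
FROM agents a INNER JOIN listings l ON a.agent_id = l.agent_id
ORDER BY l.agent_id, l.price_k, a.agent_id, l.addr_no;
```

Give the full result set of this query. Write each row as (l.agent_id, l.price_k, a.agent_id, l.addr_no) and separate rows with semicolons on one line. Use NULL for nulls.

(3, 625, 3, 172); (4, 717, 4, 506); (5, 355, 5, 863)

INNER JOIN keeps only pairs where the ON condition holds.
Matching on a.agent_id = l.agent_id.
- a (agent_id=1) has no partner → excluded.
- a (agent_id=5) pairs with 1 row(s) of l.
- a (agent_id=3) pairs with 1 row(s) of l.
- a (agent_id=4) pairs with 1 row(s) of l.
After projecting and ordering:
l.agent_id | l.price_k | a.agent_id | l.addr_no
3 | 625 | 3 | 172
4 | 717 | 4 | 506
5 | 355 | 5 | 863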